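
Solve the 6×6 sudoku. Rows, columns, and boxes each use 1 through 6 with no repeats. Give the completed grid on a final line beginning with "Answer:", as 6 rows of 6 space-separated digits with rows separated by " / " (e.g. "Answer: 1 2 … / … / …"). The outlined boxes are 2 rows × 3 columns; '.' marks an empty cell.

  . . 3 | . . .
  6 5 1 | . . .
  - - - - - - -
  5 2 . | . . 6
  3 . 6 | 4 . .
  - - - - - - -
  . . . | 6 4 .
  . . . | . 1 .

Step 1. [r1c1∈{2,4}] across box 1, 2 lands solely at r1c1 ⇒ r1c1=2.
Step 2. [r2c6∈{2,3,4}] across row 2, 4 lands solely at r2c6 ⇒ r2c6=4.
Step 3. [r3c4∈{1,3}] row 3 places 1 nowhere but r3c4, so r3c4=1.
Step 4. [r1c4∈{5}] only 5 remains possible at r1c4, so r1c4=5.
Step 5. [r6c1∈{4}] r6c1 is down to just 4. So r6c1=4.
Step 6. [r4c5∈{2,5}] 5 has one home in col 5: r4c5, so r4c5=5.
Step 7. [r2c5∈{2,3}] 2 has one home in col 5: r2c5. So r2c5=2.
Step 8. [r6c4∈{2,3}] 2 has one home in col 4: r6c4, so r6c4=2.
Step 9. [r6c3∈{5}] r6c3 is down to just 5. So r6c3=5.
Step 10. [r6c6∈{3}] r6c6 is down to just 3, so r6c6=3.
Step 11. [r5c2∈{1,3}] row 5 places 3 nowhere but r5c2 ⇒ r5c2=3.
Step 12. [r3c5∈{3}] r3c5 is down to just 3 ⇒ r3c5=3.
Step 13. [r4c6∈{2}] r4c6's peers cover all but 2 ⇒ r4c6=2.
Step 14. [r4c2∈{1}] r4c2 is down to just 1, so r4c2=1.
Step 15. [r1c2∈{4}] r1c2's peers cover all but 4, so r1c2=4.
Step 16. [r1c5∈{6}] r1c5 is down to just 6. So r1c5=6.
Step 17. [r6c2∈{6}] nothing but 6 survives at r6c2. So r6c2=6.
Step 18. [r5c6∈{5}] only 5 remains possible at r5c6, so r5c6=5.
Step 19. [r3c3∈{4}] r3c3 is down to just 4, so r3c3=4.
Step 20. [r1c6∈{1}] nothing but 1 survives at r1c6 ⇒ r1c6=1.
Step 21. [r5c1∈{1}] only 1 remains possible at r5c1 ⇒ r5c1=1.
Step 22. [r2c4∈{3}] r2c4's peers cover all but 3 ⇒ r2c4=3.
Step 23. [r5c3∈{2}] only 2 remains possible at r5c3 ⇒ r5c3=2.

Answer: 2 4 3 5 6 1 / 6 5 1 3 2 4 / 5 2 4 1 3 6 / 3 1 6 4 5 2 / 1 3 2 6 4 5 / 4 6 5 2 1 3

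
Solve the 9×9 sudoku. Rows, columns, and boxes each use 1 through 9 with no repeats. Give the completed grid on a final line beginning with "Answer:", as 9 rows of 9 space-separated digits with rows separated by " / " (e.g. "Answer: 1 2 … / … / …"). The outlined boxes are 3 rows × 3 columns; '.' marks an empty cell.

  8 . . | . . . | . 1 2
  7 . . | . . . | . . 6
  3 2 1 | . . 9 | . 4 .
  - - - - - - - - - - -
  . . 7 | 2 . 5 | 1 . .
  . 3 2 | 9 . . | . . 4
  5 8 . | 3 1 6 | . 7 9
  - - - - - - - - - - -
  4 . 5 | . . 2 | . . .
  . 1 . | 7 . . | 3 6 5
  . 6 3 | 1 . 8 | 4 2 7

Step 1. [r3c9∈{8}] r3c9 has the single candidate 8 ⇒ r3c9=8.
Step 2. [r9c1∈{9}] only 9 remains possible at r9c1. So r9c1=9.
Step 3. [r2c8∈{3,5,9}] box 3 places 3 nowhere but r2c8. So r2c8=3.
Step 4. [r4c5∈{4,8}] 4 has one home in box 5: r4c5, so r4c5=4.
Step 5. [r1c3∈{4,6,9}] col 3 places 6 nowhere but r1c3 ⇒ r1c3=6.
Step 6. [r2c3∈{4,9}] col 3 places 9 nowhere but r2c3. So r2c3=9.
Step 7. [r2c7∈{5}] only 5 remains possible at r2c7 ⇒ r2c7=5.
Step 8. [r5c5∈{7,8}] in box 5, 8 fits only at r5c5. So r5c5=8.
Step 9. [r7c8∈{8,9}] col 8 places 9 nowhere but r7c8 ⇒ r7c8=9.
Step 10. [r1c2∈{4,5}] r1c2 is the only open cell in col 2 admitting 5. So r1c2=5.
Step 11. [r1c4∈{4}] r1c4 has the single candidate 4, so r1c4=4.
Step 12. [r7c4∈{6}] only 6 remains possible at r7c4 ⇒ r7c4=6.
Step 13. [r1c6∈{3,7}] r1c6 is the only open cell in col 6 admitting 3 ⇒ r1c6=3.
Step 14. [r3c7∈{7}] nothing but 7 survives at r3c7, so r3c7=7.
Step 15. [r9c5∈{5}] r9c5's peers cover all but 5 ⇒ r9c5=5.
Step 16. [r5c1∈{1,6}] in row 5, 1 fits only at r5c1. So r5c1=1.
Step 17. [r2c4∈{8}] r2c4's peers cover all but 8 ⇒ r2c4=8.
Step 18. [r6c3∈{4}] nothing but 4 survives at r6c3 ⇒ r6c3=4.
Step 19. [r1c5∈{7}] r1c5's peers cover all but 7 ⇒ r1c5=7.
Step 20. [r4c2∈{9}] r4c2 is down to just 9 ⇒ r4c2=9.
Step 21. [r6c7∈{2}] only 2 remains possible at r6c7 ⇒ r6c7=2.
Step 22. [r8c3∈{8}] r8c3 has the single candidate 8, so r8c3=8.
Step 23. [r4c9∈{3}] r4c9 is down to just 3, so r4c9=3.
Step 24. [r8c5∈{9}] r8c5 is down to just 9 ⇒ r8c5=9.
Step 25. [r5c8∈{5}] only 5 remains possible at r5c8. So r5c8=5.
Step 26. [r2c6∈{1}] r2c6 has the single candidate 1, so r2c6=1.
Step 27. [r7c7∈{8}] r7c7's peers cover all but 8 ⇒ r7c7=8.
Step 28. [r3c4∈{5}] r3c4's peers cover all but 5. So r3c4=5.
Step 29. [r2c5∈{2}] r2c5 has the single candidate 2. So r2c5=2.
Step 30. [r7c9∈{1}] r7c9's peers cover all but 1. So r7c9=1.
Step 31. [r1c7∈{9}] only 9 remains possible at r1c7 ⇒ r1c7=9.
Step 32. [r8c1∈{2}] r8c1 has the single candidate 2. So r8c1=2.
Step 33. [r8c6∈{4}] r8c6's peers cover all but 4, so r8c6=4.
Step 34. [r2c2∈{4}] only 4 remains possible at r2c2 ⇒ r2c2=4.
Step 35. [r5c7∈{6}] r5c7's peers cover all but 6, so r5c7=6.
Step 36. [r7c2∈{7}] r7c2 has the single candidate 7. So r7c2=7.
Step 37. [r4c8∈{8}] only 8 remains possible at r4c8 ⇒ r4c8=8.
Step 38. [r3c5∈{6}] r3c5 has the single candidate 6 ⇒ r3c5=6.
Step 39. [r7c5∈{3}] nothing but 3 survives at r7c5. So r7c5=3.
Step 40. [r4c1∈{6}] r4c1 is down to just 6, so r4c1=6.
Step 41. [r5c6∈{7}] r5c6 has the single candidate 7, so r5c6=7.

Answer: 8 5 6 4 7 3 9 1 2 / 7 4 9 8 2 1 5 3 6 / 3 2 1 5 6 9 7 4 8 / 6 9 7 2 4 5 1 8 3 / 1 3 2 9 8 7 6 5 4 / 5 8 4 3 1 6 2 7 9 / 4 7 5 6 3 2 8 9 1 / 2 1 8 7 9 4 3 6 5 / 9 6 3 1 5 8 4 2 7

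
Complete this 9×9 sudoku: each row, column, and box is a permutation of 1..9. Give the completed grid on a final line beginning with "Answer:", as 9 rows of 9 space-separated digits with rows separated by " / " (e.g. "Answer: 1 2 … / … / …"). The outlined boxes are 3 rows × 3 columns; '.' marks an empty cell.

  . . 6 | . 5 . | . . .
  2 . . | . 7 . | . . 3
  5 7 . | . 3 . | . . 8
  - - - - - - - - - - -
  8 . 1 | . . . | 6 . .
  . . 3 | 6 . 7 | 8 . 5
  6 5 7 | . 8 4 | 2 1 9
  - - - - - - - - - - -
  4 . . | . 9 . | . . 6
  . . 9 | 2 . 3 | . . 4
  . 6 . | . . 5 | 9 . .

Step 1. [r3c3∈{4}] r3c3 is down to just 4, so r3c3=4.
Step 2. [r3c7∈{1}] nothing but 1 survives at r3c7 ⇒ r3c7=1.
Step 3. [r3c4∈{9}] nothing but 9 survives at r3c4. So r3c4=9.
Step 4. [r2c3∈{8}] r2c3 has the single candidate 8, so r2c3=8.
Step 5. [r4c8∈{3,4,7}] box 6 places 3 nowhere but r4c8 ⇒ r4c8=3.
Step 6. [r9c9∈{1,2,7}] 1 has one home in col 9: r9c9. So r9c9=1.
Step 7. [r1c9∈{2,7}] 2 has one home in col 9: r1c9, so r1c9=2.
Step 8. [r4c5∈{2}] r4c5's peers cover all but 2. So r4c5=2.
Step 9. [r9c1∈{3,7}] 3 has one home in row 9: r9c1. So r9c1=3.
Step 10. [r5c8∈{4}] nothing but 4 survives at r5c8. So r5c8=4.
Step 11. [r9c3∈{2}] r9c3's peers cover all but 2 ⇒ r9c3=2.
Step 12. [r7c8∈{2,5,7,8}] r7c8 is the only open cell in row 7 admitting 2. So r7c8=2.
Step 13. [r5c1∈{9}] r5c1's peers cover all but 9, so r5c1=9.
Step 14. [r1c1∈{1}] r1c1 has the single candidate 1 ⇒ r1c1=1.
Step 15. [r1c6∈{8}] nothing but 8 survives at r1c6 ⇒ r1c6=8.
Step 16. [r7c6∈{1}] only 1 remains possible at r7c6, so r7c6=1.
Step 17. [r1c4∈{4}] only 4 remains possible at r1c4 ⇒ r1c4=4.
Step 18. [r1c7∈{7}] r1c7 is down to just 7 ⇒ r1c7=7.
Step 19. [r8c7∈{5}] r8c7 is down to just 5, so r8c7=5.
Step 20. [r7c4∈{7,8}] across row 7, 7 lands solely at r7c4, so r7c4=7.
Step 21. [r1c8∈{9}] r1c8's peers cover all but 9. So r1c8=9.
Step 22. [r2c6∈{6}] nothing but 6 survives at r2c6 ⇒ r2c6=6.
Step 23. [r9c8∈{7,8}] 7 has one home in row 9: r9c8. So r9c8=7.
Step 24. [r8c8∈{8}] nothing but 8 survives at r8c8. So r8c8=8.
Step 25. [r7c3∈{5}] only 5 remains possible at r7c3. So r7c3=5.
Step 26. [r5c5∈{1}] nothing but 1 survives at r5c5 ⇒ r5c5=1.
Step 27. [r4c2∈{4}] r4c2 is down to just 4, so r4c2=4.
Step 28. [r6c4∈{3}] r6c4's peers cover all but 3, so r6c4=3.
Step 29. [r1c2∈{3}] only 3 remains possible at r1c2. So r1c2=3.
Step 30. [r9c5∈{4}] only 4 remains possible at r9c5, so r9c5=4.
Step 31. [r4c6∈{9}] r4c6 is down to just 9, so r4c6=9.
Step 32. [r8c1∈{7}] nothing but 7 survives at r8c1, so r8c1=7.
Step 33. [r3c8∈{6}] nothing but 6 survives at r3c8, so r3c8=6.
Step 34. [r2c4∈{1}] r2c4 is down to just 1, so r2c4=1.
Step 35. [r2c7∈{4}] only 4 remains possible at r2c7 ⇒ r2c7=4.
Step 36. [r4c9∈{7}] nothing but 7 survives at r4c9 ⇒ r4c9=7.
Step 37. [r9c4∈{8}] nothing but 8 survives at r9c4, so r9c4=8.
Step 38. [r2c2∈{9}] r2c2 is down to just 9 ⇒ r2c2=9.
Step 39. [r8c5∈{6}] nothing but 6 survives at r8c5, so r8c5=6.
Step 40. [r7c2∈{8}] nothing but 8 survives at r7c2 ⇒ r7c2=8.
Step 41. [r4c4∈{5}] nothing but 5 survives at r4c4. So r4c4=5.
Step 42. [r2c8∈{5}] r2c8 is down to just 5, so r2c8=5.
Step 43. [r7c7∈{3}] nothing but 3 survives at r7c7 ⇒ r7c7=3.
Step 44. [r3c6∈{2}] r3c6 is down to just 2. So r3c6=2.
Step 45. [r8c2∈{1}] r8c2 is down to just 1. So r8c2=1.
Step 46. [r5c2∈{2}] r5c2's peers cover all but 2, so r5c2=2.

Answer: 1 3 6 4 5 8 7 9 2 / 2 9 8 1 7 6 4 5 3 / 5 7 4 9 3 2 1 6 8 / 8 4 1 5 2 9 6 3 7 / 9 2 3 6 1 7 8 4 5 / 6 5 7 3 8 4 2 1 9 / 4 8 5 7 9 1 3 2 6 / 7 1 9 2 6 3 5 8 4 / 3 6 2 8 4 5 9 7 1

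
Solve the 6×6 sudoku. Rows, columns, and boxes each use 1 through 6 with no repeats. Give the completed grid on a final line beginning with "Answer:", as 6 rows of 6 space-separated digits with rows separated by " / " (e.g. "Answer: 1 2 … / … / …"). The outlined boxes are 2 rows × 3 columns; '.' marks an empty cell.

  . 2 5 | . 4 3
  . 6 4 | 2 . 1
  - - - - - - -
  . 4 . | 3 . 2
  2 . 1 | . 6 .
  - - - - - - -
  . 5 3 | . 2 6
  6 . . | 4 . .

Step 1. [r6c2∈{1}] nothing but 1 survives at r6c2, so r6c2=1.
Step 2. [r4c4∈{5}] r4c4's peers cover all but 5, so r4c4=5.
Step 3. [r2c5∈{5}] r2c5's peers cover all but 5, so r2c5=5.
Step 4. [r6c5∈{3}] r6c5's peers cover all but 3 ⇒ r6c5=3.
Step 5. [r6c6∈{5}] r6c6's peers cover all but 5 ⇒ r6c6=5.
Step 6. [r4c6∈{4}] r4c6's peers cover all but 4. So r4c6=4.
Step 7. [r2c1∈{3}] r2c1 is down to just 3 ⇒ r2c1=3.
Step 8. [r6c3∈{2}] r6c3 is down to just 2 ⇒ r6c3=2.
Step 9. [r1c4∈{6}] r1c4's peers cover all but 6, so r1c4=6.
Step 10. [r1c1∈{1}] r1c1 has the single candidate 1, so r1c1=1.
Step 11. [r5c4∈{1}] r5c4 has the single candidate 1 ⇒ r5c4=1.
Step 12. [r5c1∈{4}] r5c1 is down to just 4. So r5c1=4.
Step 13. [r4c2∈{3}] r4c2's peers cover all but 3 ⇒ r4c2=3.
Step 14. [r3c1∈{5}] only 5 remains possible at r3c1. So r3c1=5.
Step 15. [r3c3∈{6}] nothing but 6 survives at r3c3, so r3c3=6.
Step 16. [r3c5∈{1}] only 1 remains possible at r3c5, so r3c5=1.

Answer: 1 2 5 6 4 3 / 3 6 4 2 5 1 / 5 4 6 3 1 2 / 2 3 1 5 6 4 / 4 5 3 1 2 6 / 6 1 2 4 3 5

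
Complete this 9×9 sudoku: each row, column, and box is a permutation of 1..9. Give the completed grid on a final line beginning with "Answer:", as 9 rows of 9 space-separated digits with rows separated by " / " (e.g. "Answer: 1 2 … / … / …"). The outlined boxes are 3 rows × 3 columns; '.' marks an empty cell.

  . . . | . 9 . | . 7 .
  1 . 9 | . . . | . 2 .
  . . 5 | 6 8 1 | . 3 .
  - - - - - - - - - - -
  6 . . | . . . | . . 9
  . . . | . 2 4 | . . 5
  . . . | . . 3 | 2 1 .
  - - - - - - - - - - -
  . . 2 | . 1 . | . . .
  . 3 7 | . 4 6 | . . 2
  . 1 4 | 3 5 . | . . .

Step 1. [r6c3∈{8}] only 8 remains possible at r6c3. So r6c3=8.
Step 2. [r3c9∈{4}] r3c9 has the single candidate 4. So r3c9=4.
Step 3. [r7c2∈{5,6,8,9}] box 7 places 6 nowhere but r7c2. So r7c2=6.
Step 4. [r4c5∈{7}] r4c5's peers cover all but 7, so r4c5=7.
Step 5. [r1c4∈{2,4,5}] col 4 places 2 nowhere but r1c4. So r1c4=2.
Step 6. [r8c7∈{1,5,8,9}] 1 has one home in row 8: r8c7. So r8c7=1.
Step 7. [r1c6∈{5}] only 5 remains possible at r1c6. So r1c6=5.
Step 8. [r4c6∈{8}] nothing but 8 survives at r4c6. So r4c6=8.
Step 9. [r2c6∈{7}] only 7 remains possible at r2c6 ⇒ r2c6=7.
Step 10. [r7c6∈{9}] r7c6's peers cover all but 9 ⇒ r7c6=9.
Step 11. [r8c4∈{8}] r8c4's peers cover all but 8 ⇒ r8c4=8.
Step 12. [r7c9∈{3,7,8}] in col 9, 3 fits only at r7c9, so r7c9=3.
Step 13. [r1c3∈{3,6}] 6 has one home in col 3: r1c3, so r1c3=6.
Step 14. [r1c7∈{8}] nothing but 8 survives at r1c7 ⇒ r1c7=8.
Step 15. [r9c9∈{6,7,8}] in col 9, 8 fits only at r9c9. So r9c9=8.
Step 16. [r9c1∈{9}] nothing but 9 survives at r9c1 ⇒ r9c1=9.
Step 17. [r6c9∈{6,7}] in col 9, 7 fits only at r6c9 ⇒ r6c9=7.
Step 18. [r1c2∈{4}] nothing but 4 survives at r1c2, so r1c2=4.
Step 19. [r8c1∈{5}] r8c1 has the single candidate 5. So r8c1=5.
Step 20. [r9c8∈{6}] r9c8 is down to just 6 ⇒ r9c8=6.
Step 21. [r5c7∈{3,6}] in row 5, 6 fits only at r5c7, so r5c7=6.
Step 22. [r7c8∈{4,5}] in col 8, 5 fits only at r7c8, so r7c8=5.
Step 23. [r4c7∈{3,4}] 3 has one home in col 7: r4c7, so r4c7=3.
Step 24. [r4c2∈{2,5}] across row 4, 2 lands solely at r4c2 ⇒ r4c2=2.
Step 25. [r4c4∈{1,5}] in row 4, 5 fits only at r4c4 ⇒ r4c4=5.
Step 26. [r5c3∈{1,3}] r5c3 is the only open cell in col 3 admitting 3. So r5c3=3.
Step 27. [r5c1∈{7}] r5c1's peers cover all but 7 ⇒ r5c1=7.
Step 28. [r6c4∈{9}] r6c4 has the single candidate 9, so r6c4=9.
Step 29. [r7c7∈{4,7}] row 7 places 4 nowhere but r7c7 ⇒ r7c7=4.
Step 30. [r6c2∈{5}] r6c2's peers cover all but 5. So r6c2=5.
Step 31. [r2c9∈{6}] r2c9 has the single candidate 6, so r2c9=6.
Step 32. [r4c3∈{1}] r4c3 is down to just 1, so r4c3=1.
Step 33. [r2c2∈{8}] nothing but 8 survives at r2c2 ⇒ r2c2=8.
Step 34. [r5c8∈{8}] nothing but 8 survives at r5c8, so r5c8=8.
Step 35. [r5c2∈{9}] r5c2 is down to just 9 ⇒ r5c2=9.
Step 36. [r2c7∈{5}] r2c7 has the single candidate 5, so r2c7=5.
Step 37. [r7c4∈{7}] r7c4 is down to just 7. So r7c4=7.
Step 38. [r3c7∈{9}] nothing but 9 survives at r3c7, so r3c7=9.
Step 39. [r9c7∈{7}] only 7 remains possible at r9c7. So r9c7=7.
Step 40. [r3c1∈{2}] r3c1's peers cover all but 2 ⇒ r3c1=2.
Step 41. [r7c1∈{8}] nothing but 8 survives at r7c1 ⇒ r7c1=8.
Step 42. [r5c4∈{1}] r5c4's peers cover all but 1. So r5c4=1.
Step 43. [r2c4∈{4}] only 4 remains possible at r2c4. So r2c4=4.
Step 44. [r8c8∈{9}] r8c8 has the single candidate 9, so r8c8=9.
Step 45. [r1c9∈{1}] nothing but 1 survives at r1c9, so r1c9=1.
Step 46. [r9c6∈{2}] r9c6 has the single candidate 2. So r9c6=2.
Step 47. [r4c8∈{4}] r4c8's peers cover all but 4 ⇒ r4c8=4.
Step 48. [r6c5∈{6}] only 6 remains possible at r6c5, so r6c5=6.
Step 49. [r2c5∈{3}] only 3 remains possible at r2c5, so r2c5=3.
Step 50. [r3c2∈{7}] r3c2's peers cover all but 7 ⇒ r3c2=7.
Step 51. [r6c1∈{4}] r6c1's peers cover all but 4 ⇒ r6c1=4.
Step 52. [r1c1∈{3}] r1c1 has the single candidate 3, so r1c1=3.

Answer: 3 4 6 2 9 5 8 7 1 / 1 8 9 4 3 7 5 2 6 / 2 7 5 6 8 1 9 3 4 / 6 2 1 5 7 8 3 4 9 / 7 9 3 1 2 4 6 8 5 / 4 5 8 9 6 3 2 1 7 / 8 6 2 7 1 9 4 5 3 / 5 3 7 8 4 6 1 9 2 / 9 1 4 3 5 2 7 6 8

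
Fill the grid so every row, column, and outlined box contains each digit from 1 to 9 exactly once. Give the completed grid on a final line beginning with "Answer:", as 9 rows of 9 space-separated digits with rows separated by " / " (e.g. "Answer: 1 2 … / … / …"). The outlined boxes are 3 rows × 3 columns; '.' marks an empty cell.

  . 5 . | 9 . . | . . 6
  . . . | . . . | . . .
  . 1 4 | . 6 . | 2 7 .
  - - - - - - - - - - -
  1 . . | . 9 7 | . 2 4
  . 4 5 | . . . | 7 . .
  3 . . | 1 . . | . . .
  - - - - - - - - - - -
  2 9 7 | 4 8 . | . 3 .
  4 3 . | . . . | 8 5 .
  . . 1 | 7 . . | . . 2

Step 1. [r8c3∈{6}] only 6 remains possible at r8c3. So r8c3=6.
Step 2. [r4c3∈{8}] r4c3 has the single candidate 8, so r4c3=8.
Step 3. [r7c6∈{1,5,6}] across row 7, 5 lands solely at r7c6 ⇒ r7c6=5.
Step 4. [r9c6∈{3,6,9}] 6 has one home in box 8: r9c6, so r9c6=6.
Step 5. [r4c2∈{6}] r4c2's peers cover all but 6, so r4c2=6.
Step 6. [r5c1∈{9}] r5c1 is down to just 9, so r5c1=9.
Step 7. [r3c9∈{3,5,8,9}] row 3 places 9 nowhere but r3c9 ⇒ r3c9=9.
Step 8. [r3c1∈{8}] r3c1 has the single candidate 8, so r3c1=8.
Step 9. [r3c6∈{3}] r3c6's peers cover all but 3 ⇒ r3c6=3.
Step 10. [r6c3∈{2}] nothing but 2 survives at r6c3, so r6c3=2.
Step 11. [r7c9∈{1}] r7c9 is down to just 1. So r7c9=1.
Step 12. [r5c4∈{2,3,6,8}] r5c4 is the only open cell in col 4 admitting 6. So r5c4=6.
Step 13. [r2c4∈{2,5,8}] in col 4, 8 fits only at r2c4, so r2c4=8.
Step 14. [r1c8∈{1,4,8}] in row 1, 8 fits only at r1c8. So r1c8=8.
Step 15. [r1c1∈{7}] r1c1 has the single candidate 7. So r1c1=7.
Step 16. [r2c5∈{1,2,4,5,7}] 7 has one home in row 2: r2c5. So r2c5=7.
Step 17. [r6c5∈{4,5}] 5 has one home in col 5: r6c5 ⇒ r6c5=5.
Step 18. [r1c5∈{1,2,4}] 4 has one home in col 5: r1c5. So r1c5=4.
Step 19. [r1c6∈{1,2}] row 1 places 2 nowhere but r1c6, so r1c6=2.
Step 20. [r2c6∈{1}] nothing but 1 survives at r2c6. So r2c6=1.
Step 21. [r2c8∈{4}] nothing but 4 survives at r2c8, so r2c8=4.
Step 22. [r6c8∈{6,9}] r6c8 is the only open cell in col 8 admitting 6. So r6c8=6.
Step 23. [r6c9∈{8}] r6c9 is down to just 8 ⇒ r6c9=8.
Step 24. [r5c9∈{3}] r5c9 is down to just 3 ⇒ r5c9=3.
Step 25. [r1c3∈{3}] only 3 remains possible at r1c3, so r1c3=3.
Step 26. [r9c8∈{9}] r9c8 has the single candidate 9, so r9c8=9.
Step 27. [r5c5∈{2}] r5c5's peers cover all but 2 ⇒ r5c5=2.
Step 28. [r2c7∈{3,5}] across row 2, 3 lands solely at r2c7 ⇒ r2c7=3.
Step 29. [r4c7∈{5}] r4c7's peers cover all but 5, so r4c7=5.
Step 30. [r6c2∈{7}] r6c2's peers cover all but 7. So r6c2=7.
Step 31. [r4c4∈{3}] only 3 remains possible at r4c4, so r4c4=3.
Step 32. [r2c1∈{6}] r2c1 is down to just 6. So r2c1=6.
Step 33. [r6c7∈{9}] r6c7's peers cover all but 9 ⇒ r6c7=9.
Step 34. [r2c9∈{5}] nothing but 5 survives at r2c9. So r2c9=5.
Step 35. [r9c7∈{4}] r9c7's peers cover all but 4 ⇒ r9c7=4.
Step 36. [r1c7∈{1}] nothing but 1 survives at r1c7 ⇒ r1c7=1.
Step 37. [r8c4∈{2}] r8c4 is down to just 2, so r8c4=2.
Step 38. [r7c7∈{6}] only 6 remains possible at r7c7. So r7c7=6.
Step 39. [r5c6∈{8}] r5c6 is down to just 8, so r5c6=8.
Step 40. [r8c6∈{9}] r8c6 has the single candidate 9. So r8c6=9.
Step 41. [r9c1∈{5}] r9c1's peers cover all but 5. So r9c1=5.
Step 42. [r3c4∈{5}] nothing but 5 survives at r3c4. So r3c4=5.
Step 43. [r2c3∈{9}] r2c3 has the single candidate 9. So r2c3=9.
Step 44. [r5c8∈{1}] nothing but 1 survives at r5c8. So r5c8=1.
Step 45. [r8c5∈{1}] only 1 remains possible at r8c5 ⇒ r8c5=1.
Step 46. [r2c2∈{2}] nothing but 2 survives at r2c2 ⇒ r2c2=2.
Step 47. [r9c2∈{8}] r9c2 has the single candidate 8, so r9c2=8.
Step 48. [r6c6∈{4}] nothing but 4 survives at r6c6 ⇒ r6c6=4.
Step 49. [r8c9∈{7}] r8c9 is down to just 7 ⇒ r8c9=7.
Step 50. [r9c5∈{3}] nothing but 3 survives at r9c5, so r9c5=3.

Answer: 7 5 3 9 4 2 1 8 6 / 6 2 9 8 7 1 3 4 5 / 8 1 4 5 6 3 2 7 9 / 1 6 8 3 9 7 5 2 4 / 9 4 5 6 2 8 7 1 3 / 3 7 2 1 5 4 9 6 8 / 2 9 7 4 8 5 6 3 1 / 4 3 6 2 1 9 8 5 7 / 5 8 1 7 3 6 4 9 2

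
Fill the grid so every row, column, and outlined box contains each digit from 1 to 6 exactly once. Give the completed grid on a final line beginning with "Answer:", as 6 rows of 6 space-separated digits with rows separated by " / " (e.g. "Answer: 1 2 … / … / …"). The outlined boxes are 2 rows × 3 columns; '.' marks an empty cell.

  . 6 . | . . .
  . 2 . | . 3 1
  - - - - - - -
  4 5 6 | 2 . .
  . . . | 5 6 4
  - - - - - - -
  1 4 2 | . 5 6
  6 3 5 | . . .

Step 1. [r1c4∈{4}] r1c4 has the single candidate 4 ⇒ r1c4=4.
Step 2. [r1c5∈{2}] r1c5's peers cover all but 2. So r1c5=2.
Step 3. [r1c3∈{1,3}] row 1 places 1 nowhere but r1c3 ⇒ r1c3=1.
Step 4. [r1c1∈{3,5}] across row 1, 3 lands solely at r1c1. So r1c1=3.
Step 5. [r3c5∈{1}] r3c5 has the single candidate 1. So r3c5=1.
Step 6. [r2c3∈{4}] r2c3's peers cover all but 4 ⇒ r2c3=4.
Step 7. [r5c4∈{3}] r5c4 is down to just 3, so r5c4=3.
Step 8. [r6c5∈{4}] only 4 remains possible at r6c5 ⇒ r6c5=4.
Step 9. [r4c2∈{1}] only 1 remains possible at r4c2. So r4c2=1.
Step 10. [r6c6∈{2}] r6c6 is down to just 2. So r6c6=2.
Step 11. [r6c4∈{1}] r6c4 has the single candidate 1. So r6c4=1.
Step 12. [r4c1∈{2}] r4c1's peers cover all but 2 ⇒ r4c1=2.
Step 13. [r4c3∈{3}] r4c3's peers cover all but 3, so r4c3=3.
Step 14. [r2c1∈{5}] only 5 remains possible at r2c1. So r2c1=5.
Step 15. [r2c4∈{6}] nothing but 6 survives at r2c4, so r2c4=6.
Step 16. [r3c6∈{3}] only 3 remains possible at r3c6. So r3c6=3.
Step 17. [r1c6∈{5}] r1c6 has the single candidate 5 ⇒ r1c6=5.

Answer: 3 6 1 4 2 5 / 5 2 4 6 3 1 / 4 5 6 2 1 3 / 2 1 3 5 6 4 / 1 4 2 3 5 6 / 6 3 5 1 4 2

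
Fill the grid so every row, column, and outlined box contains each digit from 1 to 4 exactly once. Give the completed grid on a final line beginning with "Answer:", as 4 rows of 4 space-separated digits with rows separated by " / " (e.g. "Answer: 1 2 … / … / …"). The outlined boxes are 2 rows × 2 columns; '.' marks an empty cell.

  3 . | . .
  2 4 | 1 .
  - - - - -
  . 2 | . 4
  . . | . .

Step 1. [r4c4∈{1,2,3}] in col 4, 1 fits only at r4c4, so r4c4=1.
Step 2. [r4c3∈{2,3}] r4c3 is the only open cell in row 4 admitting 2. So r4c3=2.
Step 3. [r1c3∈{4}] r1c3 is down to just 4. So r1c3=4.
Step 4. [r1c4∈{2}] r1c4's peers cover all but 2, so r1c4=2.
Step 5. [r2c4∈{3}] r2c4 has the single candidate 3. So r2c4=3.
Step 6. [r4c2∈{3}] only 3 remains possible at r4c2. So r4c2=3.
Step 7. [r4c1∈{4}] only 4 remains possible at r4c1, so r4c1=4.
Step 8. [r3c3∈{3}] r3c3 is down to just 3, so r3c3=3.
Step 9. [r3c1∈{1}] only 1 remains possible at r3c1, so r3c1=1.
Step 10. [r1c2∈{1}] nothing but 1 survives at r1c2. So r1c2=1.

Answer: 3 1 4 2 / 2 4 1 3 / 1 2 3 4 / 4 3 2 1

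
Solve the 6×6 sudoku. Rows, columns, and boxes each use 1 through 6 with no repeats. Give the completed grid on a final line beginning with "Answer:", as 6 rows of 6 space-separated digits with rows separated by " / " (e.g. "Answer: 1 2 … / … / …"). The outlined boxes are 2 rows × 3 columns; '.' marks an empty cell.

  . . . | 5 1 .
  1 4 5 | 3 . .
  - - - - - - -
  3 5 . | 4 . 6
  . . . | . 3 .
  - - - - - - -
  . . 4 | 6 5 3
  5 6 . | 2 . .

Step 1. [r3c3∈{1,2}] row 3 places 1 nowhere but r3c3, so r3c3=1.
Step 2. [r4c2∈{2}] only 2 remains possible at r4c2 ⇒ r4c2=2.
Step 3. [r1c3∈{2,3,6}] across col 3, 2 lands solely at r1c3. So r1c3=2.
Step 4. [r6c6∈{1,4}] r6c6 is the only open cell in row 6 admitting 1 ⇒ r6c6=1.
Step 5. [r3c5∈{2}] nothing but 2 survives at r3c5, so r3c5=2.
Step 6. [r4c3∈{6}] r4c3 is down to just 6 ⇒ r4c3=6.
Step 7. [r2c6∈{2}] r2c6's peers cover all but 2. So r2c6=2.
Step 8. [r5c2∈{1}] r5c2's peers cover all but 1, so r5c2=1.
Step 9. [r1c6∈{4}] only 4 remains possible at r1c6. So r1c6=4.
Step 10. [r4c6∈{5}] only 5 remains possible at r4c6 ⇒ r4c6=5.
Step 11. [r5c1∈{2}] r5c1 has the single candidate 2 ⇒ r5c1=2.
Step 12. [r4c4∈{1}] r4c4 is down to just 1, so r4c4=1.
Step 13. [r2c5∈{6}] nothing but 6 survives at r2c5 ⇒ r2c5=6.
Step 14. [r1c1∈{6}] only 6 remains possible at r1c1, so r1c1=6.
Step 15. [r6c5∈{4}] r6c5 is down to just 4. So r6c5=4.
Step 16. [r1c2∈{3}] r1c2 is down to just 3. So r1c2=3.
Step 17. [r4c1∈{4}] r4c1 has the single candidate 4. So r4c1=4.
Step 18. [r6c3∈{3}] r6c3's peers cover all but 3. So r6c3=3.

Answer: 6 3 2 5 1 4 / 1 4 5 3 6 2 / 3 5 1 4 2 6 / 4 2 6 1 3 5 / 2 1 4 6 5 3 / 5 6 3 2 4 1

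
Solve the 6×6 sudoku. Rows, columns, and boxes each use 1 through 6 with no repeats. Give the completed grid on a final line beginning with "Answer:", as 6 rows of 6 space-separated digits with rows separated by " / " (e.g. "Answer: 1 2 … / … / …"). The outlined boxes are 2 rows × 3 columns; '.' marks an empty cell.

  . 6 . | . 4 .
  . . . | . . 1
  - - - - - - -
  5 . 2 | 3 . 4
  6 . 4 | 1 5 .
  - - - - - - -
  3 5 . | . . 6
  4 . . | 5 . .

Step 1. [r1c4∈{2}] only 2 remains possible at r1c4, so r1c4=2.
Step 2. [r5c3∈{1}] nothing but 1 survives at r5c3. So r5c3=1.
Step 3. [r6c2∈{2}] r6c2's peers cover all but 2 ⇒ r6c2=2.
Step 4. [r1c6∈{3,5}] r1c6 is the only open cell in col 6 admitting 5, so r1c6=5.
Step 5. [r2c5∈{3,6}] r2c5 is the only open cell in box 2 admitting 3. So r2c5=3.
Step 6. [r6c5∈{1}] r6c5 has the single candidate 1, so r6c5=1.
Step 7. [r3c5∈{6}] only 6 remains possible at r3c5, so r3c5=6.
Step 8. [r5c4∈{4}] r5c4 has the single candidate 4. So r5c4=4.
Step 9. [r6c3∈{6}] nothing but 6 survives at r6c3, so r6c3=6.
Step 10. [r2c2∈{4}] r2c2 is down to just 4. So r2c2=4.
Step 11. [r2c4∈{6}] r2c4 has the single candidate 6, so r2c4=6.
Step 12. [r4c2∈{3}] r4c2 has the single candidate 3, so r4c2=3.
Step 13. [r1c3∈{3}] r1c3 has the single candidate 3, so r1c3=3.
Step 14. [r2c1∈{2}] nothing but 2 survives at r2c1 ⇒ r2c1=2.
Step 15. [r2c3∈{5}] r2c3's peers cover all but 5. So r2c3=5.
Step 16. [r1c1∈{1}] r1c1's peers cover all but 1. So r1c1=1.
Step 17. [r4c6∈{2}] r4c6 has the single candidate 2. So r4c6=2.
Step 18. [r5c5∈{2}] r5c5 is down to just 2. So r5c5=2.
Step 19. [r3c2∈{1}] only 1 remains possible at r3c2. So r3c2=1.
Step 20. [r6c6∈{3}] r6c6's peers cover all but 3, so r6c6=3.

Answer: 1 6 3 2 4 5 / 2 4 5 6 3 1 / 5 1 2 3 6 4 / 6 3 4 1 5 2 / 3 5 1 4 2 6 / 4 2 6 5 1 3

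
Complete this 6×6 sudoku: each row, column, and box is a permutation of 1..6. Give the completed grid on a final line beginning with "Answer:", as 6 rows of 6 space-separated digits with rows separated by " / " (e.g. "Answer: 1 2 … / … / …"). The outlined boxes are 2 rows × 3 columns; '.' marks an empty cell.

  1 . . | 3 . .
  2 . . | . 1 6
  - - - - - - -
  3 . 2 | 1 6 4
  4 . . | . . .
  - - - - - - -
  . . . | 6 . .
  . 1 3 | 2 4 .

Step 1. [r5c1∈{5}] only 5 remains possible at r5c1 ⇒ r5c1=5.
Step 2. [r4c4∈{5}] nothing but 5 survives at r4c4, so r4c4=5.
Step 3. [r1c5∈{2,5}] col 5 places 5 nowhere but r1c5 ⇒ r1c5=5.
Step 4. [r5c3∈{4}] r5c3's peers cover all but 4, so r5c3=4.
Step 5. [r4c5∈{2,3}] in col 5, 2 fits only at r4c5. So r4c5=2.
Step 6. [r1c2∈{4,6}] r1c2 is the only open cell in row 1 admitting 4, so r1c2=4.
Step 7. [r2c2∈{3,5}] r2c2 is the only open cell in row 2 admitting 3. So r2c2=3.
Step 8. [r1c3∈{6}] r1c3 has the single candidate 6, so r1c3=6.
Step 9. [r5c6∈{1,3}] row 5 places 1 nowhere but r5c6. So r5c6=1.
Step 10. [r6c6∈{5}] r6c6's peers cover all but 5, so r6c6=5.
Step 11. [r6c1∈{6}] nothing but 6 survives at r6c1 ⇒ r6c1=6.
Step 12. [r4c2∈{6}] r4c2's peers cover all but 6 ⇒ r4c2=6.
Step 13. [r2c4∈{4}] r2c4 has the single candidate 4. So r2c4=4.
Step 14. [r2c3∈{5}] only 5 remains possible at r2c3 ⇒ r2c3=5.
Step 15. [r5c5∈{3}] r5c5's peers cover all but 3, so r5c5=3.
Step 16. [r5c2∈{2}] nothing but 2 survives at r5c2, so r5c2=2.
Step 17. [r4c6∈{3}] nothing but 3 survives at r4c6, so r4c6=3.
Step 18. [r4c3∈{1}] nothing but 1 survives at r4c3, so r4c3=1.
Step 19. [r1c6∈{2}] only 2 remains possible at r1c6. So r1c6=2.
Step 20. [r3c2∈{5}] nothing but 5 survives at r3c2, so r3c2=5.

Answer: 1 4 6 3 5 2 / 2 3 5 4 1 6 / 3 5 2 1 6 4 / 4 6 1 5 2 3 / 5 2 4 6 3 1 / 6 1 3 2 4 5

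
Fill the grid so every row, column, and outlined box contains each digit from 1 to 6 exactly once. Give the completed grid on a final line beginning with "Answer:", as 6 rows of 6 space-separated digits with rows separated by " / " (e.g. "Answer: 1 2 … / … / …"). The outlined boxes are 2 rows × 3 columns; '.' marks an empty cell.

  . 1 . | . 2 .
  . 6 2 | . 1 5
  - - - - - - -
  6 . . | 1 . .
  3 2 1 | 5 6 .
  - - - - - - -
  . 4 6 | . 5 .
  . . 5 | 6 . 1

Step 1. [r2c4∈{3,4}] in row 2, 3 fits only at r2c4. So r2c4=3.
Step 2. [r5c6∈{2,3}] row 5 places 3 nowhere but r5c6, so r5c6=3.
Step 3. [r4c6∈{4}] nothing but 4 survives at r4c6. So r4c6=4.
Step 4. [r2c1∈{4}] nothing but 4 survives at r2c1. So r2c1=4.
Step 5. [r5c4∈{2}] r5c4 has the single candidate 2. So r5c4=2.
Step 6. [r3c5∈{3}] nothing but 3 survives at r3c5 ⇒ r3c5=3.
Step 7. [r5c1∈{1}] r5c1 has the single candidate 1 ⇒ r5c1=1.
Step 8. [r1c4∈{4}] nothing but 4 survives at r1c4 ⇒ r1c4=4.
Step 9. [r3c2∈{5}] r3c2's peers cover all but 5, so r3c2=5.
Step 10. [r1c6∈{6}] r1c6 is down to just 6, so r1c6=6.
Step 11. [r6c5∈{4}] nothing but 4 survives at r6c5 ⇒ r6c5=4.
Step 12. [r3c6∈{2}] r3c6 has the single candidate 2. So r3c6=2.
Step 13. [r6c1∈{2}] r6c1's peers cover all but 2, so r6c1=2.
Step 14. [r3c3∈{4}] nothing but 4 survives at r3c3 ⇒ r3c3=4.
Step 15. [r1c1∈{5}] r1c1 is down to just 5, so r1c1=5.
Step 16. [r1c3∈{3}] r1c3's peers cover all but 3. So r1c3=3.
Step 17. [r6c2∈{3}] r6c2 has the single candidate 3. So r6c2=3.

Answer: 5 1 3 4 2 6 / 4 6 2 3 1 5 / 6 5 4 1 3 2 / 3 2 1 5 6 4 / 1 4 6 2 5 3 / 2 3 5 6 4 1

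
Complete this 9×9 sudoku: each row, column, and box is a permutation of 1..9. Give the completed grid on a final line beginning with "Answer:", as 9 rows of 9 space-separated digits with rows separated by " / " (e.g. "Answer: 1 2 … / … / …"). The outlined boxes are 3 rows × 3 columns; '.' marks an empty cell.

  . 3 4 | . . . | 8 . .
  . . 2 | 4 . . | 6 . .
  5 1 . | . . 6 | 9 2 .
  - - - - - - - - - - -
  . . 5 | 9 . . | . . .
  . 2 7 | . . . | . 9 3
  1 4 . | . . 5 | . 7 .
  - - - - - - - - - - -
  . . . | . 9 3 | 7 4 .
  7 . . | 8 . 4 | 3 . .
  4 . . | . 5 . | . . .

Step 1. [r3c3∈{8}] only 8 remains possible at r3c3, so r3c3=8.
Step 2. [r6c7∈{2}] r6c7 is down to just 2. So r6c7=2.
Step 3. [r9c7∈{1}] r9c7's peers cover all but 1 ⇒ r9c7=1.
Step 4. [r1c4∈{1,2,5,7}] r1c4 is the only open cell in col 4 admitting 5. So r1c4=5.
Step 5. [r1c8∈{1}] only 1 remains possible at r1c8. So r1c8=1.
Step 6. [r4c9∈{1,4,6,8}] across col 9, 1 lands solely at r4c9. So r4c9=1.
Step 7. [r1c9∈{7}] only 7 remains possible at r1c9, so r1c9=7.
Step 8. [r7c1∈{2,6,8}] col 1 places 2 nowhere but r7c1. So r7c1=2.
Step 9. [r9c4∈{2,6,7}] r9c4 is the only open cell in col 4 admitting 2, so r9c4=2.
Step 10. [r6c3∈{3,6,9}] row 6 places 9 nowhere but r6c3 ⇒ r6c3=9.
Step 11. [r3c4∈{3,7}] across col 4, 7 lands solely at r3c4. So r3c4=7.
Step 12. [r4c5∈{2,3,4,6,7,8}] r4c5 is the only open cell in col 5 admitting 7, so r4c5=7.
Step 13. [r5c5∈{1,4,6,8}] col 5 places 4 nowhere but r5c5. So r5c5=4.
Step 14. [r2c9∈{5}] only 5 remains possible at r2c9. So r2c9=5.
Step 15. [r7c2∈{5,6,8}] in row 7, 5 fits only at r7c2 ⇒ r7c2=5.
Step 16. [r9c2∈{6,8,9}] box 7 places 8 nowhere but r9c2, so r9c2=8.
Step 17. [r9c8∈{6}] r9c8 has the single candidate 6. So r9c8=6.
Step 18. [r2c1∈{9}] r2c1's peers cover all but 9, so r2c1=9.
Step 19. [r4c2∈{6}] only 6 remains possible at r4c2, so r4c2=6.
Step 20. [r5c4∈{1,6}] r5c4 is the only open cell in row 5 admitting 6 ⇒ r5c4=6.
Step 21. [r4c8∈{8}] nothing but 8 survives at r4c8 ⇒ r4c8=8.
Step 22. [r6c5∈{3,8}] in row 6, 8 fits only at r6c5, so r6c5=8.
Step 23. [r8c5∈{1,6}] col 5 places 6 nowhere but r8c5. So r8c5=6.
Step 24. [r2c5∈{1,3}] r2c5 is the only open cell in col 5 admitting 1 ⇒ r2c5=1.
Step 25. [r4c6∈{2}] r4c6 is down to just 2. So r4c6=2.
Step 26. [r9c9∈{9}] r9c9 is down to just 9, so r9c9=9.
Step 27. [r7c4∈{1}] nothing but 1 survives at r7c4. So r7c4=1.
Step 28. [r5c7∈{5}] only 5 remains possible at r5c7. So r5c7=5.
Step 29. [r3c9∈{4}] r3c9's peers cover all but 4 ⇒ r3c9=4.
Step 30. [r8c3∈{1}] r8c3 has the single candidate 1 ⇒ r8c3=1.
Step 31. [r9c6∈{7}] nothing but 7 survives at r9c6. So r9c6=7.
Step 32. [r8c8∈{5}] r8c8 is down to just 5 ⇒ r8c8=5.
Step 33. [r7c3∈{6}] r7c3 has the single candidate 6 ⇒ r7c3=6.
Step 34. [r2c6∈{8}] only 8 remains possible at r2c6, so r2c6=8.
Step 35. [r6c9∈{6}] only 6 remains possible at r6c9. So r6c9=6.
Step 36. [r2c2∈{7}] only 7 remains possible at r2c2 ⇒ r2c2=7.
Step 37. [r8c2∈{9}] only 9 remains possible at r8c2 ⇒ r8c2=9.
Step 38. [r3c5∈{3}] only 3 remains possible at r3c5. So r3c5=3.
Step 39. [r5c1∈{8}] r5c1 has the single candidate 8, so r5c1=8.
Step 40. [r2c8∈{3}] r2c8's peers cover all but 3 ⇒ r2c8=3.
Step 41. [r8c9∈{2}] only 2 remains possible at r8c9, so r8c9=2.
Step 42. [r5c6∈{1}] r5c6 is down to just 1 ⇒ r5c6=1.
Step 43. [r4c1∈{3}] nothing but 3 survives at r4c1, so r4c1=3.
Step 44. [r1c5∈{2}] r1c5's peers cover all but 2. So r1c5=2.
Step 45. [r9c3∈{3}] only 3 remains possible at r9c3, so r9c3=3.
Step 46. [r1c6∈{9}] r1c6 has the single candidate 9. So r1c6=9.
Step 47. [r6c4∈{3}] r6c4's peers cover all but 3 ⇒ r6c4=3.
Step 48. [r1c1∈{6}] r1c1's peers cover all but 6, so r1c1=6.
Step 49. [r4c7∈{4}] only 4 remains possible at r4c7 ⇒ r4c7=4.
Step 50. [r7c9∈{8}] r7c9 is down to just 8, so r7c9=8.

Answer: 6 3 4 5 2 9 8 1 7 / 9 7 2 4 1 8 6 3 5 / 5 1 8 7 3 6 9 2 4 / 3 6 5 9 7 2 4 8 1 / 8 2 7 6 4 1 5 9 3 / 1 4 9 3 8 5 2 7 6 / 2 5 6 1 9 3 7 4 8 / 7 9 1 8 6 4 3 5 2 / 4 8 3 2 5 7 1 6 9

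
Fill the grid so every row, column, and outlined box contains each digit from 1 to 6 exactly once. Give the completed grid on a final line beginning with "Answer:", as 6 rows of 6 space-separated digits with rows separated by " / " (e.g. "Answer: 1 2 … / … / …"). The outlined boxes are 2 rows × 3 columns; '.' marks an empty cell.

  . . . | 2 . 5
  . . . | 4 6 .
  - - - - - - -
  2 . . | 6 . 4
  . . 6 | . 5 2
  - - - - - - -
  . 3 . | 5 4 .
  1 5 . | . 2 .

Step 1. [r3c2∈{1}] only 1 remains possible at r3c2, so r3c2=1.
Step 2. [r1c5∈{1,3}] r1c5 is the only open cell in col 5 admitting 1, so r1c5=1.
Step 3. [r2c3∈{1,2,3,5}] r2c3 is the only open cell in row 2 admitting 1, so r2c3=1.
Step 4. [r5c1∈{6}] only 6 remains possible at r5c1. So r5c1=6.
Step 5. [r6c4∈{3}] r6c4 is down to just 3 ⇒ r6c4=3.
Step 6. [r4c1∈{3,4}] row 4 places 3 nowhere but r4c1 ⇒ r4c1=3.
Step 7. [r1c1∈{4}] nothing but 4 survives at r1c1 ⇒ r1c1=4.
Step 8. [r3c3∈{5}] r3c3 is down to just 5, so r3c3=5.
Step 9. [r1c2∈{6}] r1c2 is down to just 6, so r1c2=6.
Step 10. [r5c6∈{1}] only 1 remains possible at r5c6, so r5c6=1.
Step 11. [r3c5∈{3}] r3c5 is down to just 3, so r3c5=3.
Step 12. [r6c3∈{4}] r6c3 has the single candidate 4, so r6c3=4.
Step 13. [r2c6∈{3}] nothing but 3 survives at r2c6, so r2c6=3.
Step 14. [r2c1∈{5}] nothing but 5 survives at r2c1, so r2c1=5.
Step 15. [r1c3∈{3}] r1c3 has the single candidate 3. So r1c3=3.
Step 16. [r6c6∈{6}] only 6 remains possible at r6c6 ⇒ r6c6=6.
Step 17. [r4c4∈{1}] r4c4 has the single candidate 1, so r4c4=1.
Step 18. [r5c3∈{2}] r5c3 has the single candidate 2, so r5c3=2.
Step 19. [r2c2∈{2}] only 2 remains possible at r2c2. So r2c2=2.
Step 20. [r4c2∈{4}] r4c2 is down to just 4 ⇒ r4c2=4.

Answer: 4 6 3 2 1 5 / 5 2 1 4 6 3 / 2 1 5 6 3 4 / 3 4 6 1 5 2 / 6 3 2 5 4 1 / 1 5 4 3 2 6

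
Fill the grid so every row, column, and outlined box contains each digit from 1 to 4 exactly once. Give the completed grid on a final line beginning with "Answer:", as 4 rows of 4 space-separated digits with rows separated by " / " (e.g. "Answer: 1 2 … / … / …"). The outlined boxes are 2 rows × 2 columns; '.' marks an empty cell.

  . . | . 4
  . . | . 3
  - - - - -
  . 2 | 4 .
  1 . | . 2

Step 1. [r3c1∈{3}] nothing but 3 survives at r3c1. So r3c1=3.
Step 2. [r1c1∈{2}] r1c1 has the single candidate 2, so r1c1=2.
Step 3. [r1c3∈{1}] r1c3 has the single candidate 1. So r1c3=1.
Step 4. [r2c2∈{1,4}] r2c2 is the only open cell in row 2 admitting 1, so r2c2=1.
Step 5. [r4c2∈{4}] r4c2 has the single candidate 4 ⇒ r4c2=4.
Step 6. [r1c2∈{3}] nothing but 3 survives at r1c2 ⇒ r1c2=3.
Step 7. [r2c3∈{2}] nothing but 2 survives at r2c3. So r2c3=2.
Step 8. [r4c3∈{3}] r4c3's peers cover all but 3 ⇒ r4c3=3.
Step 9. [r2c1∈{4}] r2c1 is down to just 4. So r2c1=4.
Step 10. [r3c4∈{1}] r3c4's peers cover all but 1 ⇒ r3c4=1.

Answer: 2 3 1 4 / 4 1 2 3 / 3 2 4 1 / 1 4 3 2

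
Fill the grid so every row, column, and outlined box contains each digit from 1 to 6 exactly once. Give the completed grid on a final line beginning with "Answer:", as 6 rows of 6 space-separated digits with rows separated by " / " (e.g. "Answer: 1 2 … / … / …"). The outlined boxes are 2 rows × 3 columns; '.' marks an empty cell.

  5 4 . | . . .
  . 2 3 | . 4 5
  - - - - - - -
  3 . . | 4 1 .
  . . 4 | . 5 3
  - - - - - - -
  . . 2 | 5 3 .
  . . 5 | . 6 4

Step 1. [r6c1∈{1}] r6c1 is down to just 1, so r6c1=1.
Step 2. [r3c3∈{6}] r3c3 is down to just 6 ⇒ r3c3=6.
Step 3. [r1c6∈{1,2,6}] in col 6, 6 fits only at r1c6, so r1c6=6.
Step 4. [r1c4∈{1,2,3}] r1c4 is the only open cell in row 1 admitting 3, so r1c4=3.
Step 5. [r4c4∈{2,6}] in row 4, 6 fits only at r4c4. So r4c4=6.
Step 6. [r5c1∈{4,6}] in row 5, 4 fits only at r5c1 ⇒ r5c1=4.
Step 7. [r5c2∈{6}] only 6 remains possible at r5c2, so r5c2=6.
Step 8. [r4c2∈{1}] only 1 remains possible at r4c2, so r4c2=1.
Step 9. [r3c2∈{5}] r3c2 has the single candidate 5. So r3c2=5.
Step 10. [r1c5∈{2}] r1c5 is down to just 2 ⇒ r1c5=2.
Step 11. [r4c1∈{2}] nothing but 2 survives at r4c1. So r4c1=2.
Step 12. [r2c4∈{1}] r2c4 is down to just 1, so r2c4=1.
Step 13. [r2c1∈{6}] r2c1's peers cover all but 6. So r2c1=6.
Step 14. [r6c2∈{3}] r6c2 is down to just 3 ⇒ r6c2=3.
Step 15. [r5c6∈{1}] r5c6 is down to just 1. So r5c6=1.
Step 16. [r6c4∈{2}] nothing but 2 survives at r6c4, so r6c4=2.
Step 17. [r1c3∈{1}] r1c3's peers cover all but 1 ⇒ r1c3=1.
Step 18. [r3c6∈{2}] nothing but 2 survives at r3c6 ⇒ r3c6=2.

Answer: 5 4 1 3 2 6 / 6 2 3 1 4 5 / 3 5 6 4 1 2 / 2 1 4 6 5 3 / 4 6 2 5 3 1 / 1 3 5 2 6 4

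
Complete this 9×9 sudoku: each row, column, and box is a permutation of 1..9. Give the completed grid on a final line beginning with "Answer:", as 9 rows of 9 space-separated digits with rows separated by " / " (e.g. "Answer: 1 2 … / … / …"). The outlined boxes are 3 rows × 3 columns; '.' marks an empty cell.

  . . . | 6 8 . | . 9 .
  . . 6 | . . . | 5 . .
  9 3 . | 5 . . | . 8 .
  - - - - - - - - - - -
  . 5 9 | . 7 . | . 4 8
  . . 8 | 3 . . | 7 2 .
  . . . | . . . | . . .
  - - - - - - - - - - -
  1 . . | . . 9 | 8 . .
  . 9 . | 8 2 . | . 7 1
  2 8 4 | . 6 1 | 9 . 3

Step 1. [r7c9∈{2,4,5,6}] r7c9 is the only open cell in row 7 admitting 2, so r7c9=2.
Step 2. [r8c7∈{4,6}] r8c7 is the only open cell in box 9 admitting 4 ⇒ r8c7=4.
Step 3. [r8c1∈{3,5,6}] r8c1 is the only open cell in row 8 admitting 6. So r8c1=6.
Step 4. [r5c1∈{4}] nothing but 4 survives at r5c1, so r5c1=4.
Step 5. [r7c2∈{7}] only 7 remains possible at r7c2 ⇒ r7c2=7.
Step 6. [r6c6∈{2,4,5,6,8}] row 6 places 8 nowhere but r6c6 ⇒ r6c6=8.
Step 7. [r7c4∈{4}] r7c4 has the single candidate 4 ⇒ r7c4=4.
Step 8. [r6c5∈{1,4,5,9}] row 6 places 4 nowhere but r6c5. So r6c5=4.
Step 9. [r3c5∈{1}] nothing but 1 survives at r3c5 ⇒ r3c5=1.
Step 10. [r5c2∈{1,6}] in row 5, 1 fits only at r5c2. So r5c2=1.
Step 11. [r6c2∈{2,6}] r6c2 is the only open cell in col 2 admitting 6. So r6c2=6.
Step 12. [r6c3∈{2,3,7}] r6c3 is the only open cell in box 4 admitting 2 ⇒ r6c3=2.
Step 13. [r3c3∈{7}] r3c3's peers cover all but 7. So r3c3=7.
Step 14. [r2c8∈{1,3}] row 2 places 1 nowhere but r2c8. So r2c8=1.
Step 15. [r1c7∈{2,3}] across box 3, 3 lands solely at r1c7. So r1c7=3.
Step 16. [r6c7∈{1}] r6c7 has the single candidate 1, so r6c7=1.
Step 17. [r4c7∈{6}] r4c7's peers cover all but 6 ⇒ r4c7=6.
Step 18. [r4c6∈{2}] r4c6's peers cover all but 2. So r4c6=2.
Step 19. [r3c6∈{4}] only 4 remains possible at r3c6. So r3c6=4.
Step 20. [r1c6∈{7}] only 7 remains possible at r1c6. So r1c6=7.
Step 21. [r6c4∈{9}] only 9 remains possible at r6c4 ⇒ r6c4=9.
Step 22. [r5c5∈{5}] r5c5's peers cover all but 5, so r5c5=5.
Step 23. [r7c5∈{3}] r7c5 is down to just 3. So r7c5=3.
Step 24. [r7c3∈{5}] r7c3's peers cover all but 5. So r7c3=5.
Step 25. [r1c2∈{2,4}] 2 has one home in row 1: r1c2, so r1c2=2.
Step 26. [r6c8∈{3,5}] 3 has one home in col 8: r6c8 ⇒ r6c8=3.
Step 27. [r2c2∈{4}] r2c2's peers cover all but 4, so r2c2=4.
Step 28. [r6c9∈{5}] r6c9 has the single candidate 5, so r6c9=5.
Step 29. [r5c6∈{6}] only 6 remains possible at r5c6 ⇒ r5c6=6.
Step 30. [r2c1∈{8}] nothing but 8 survives at r2c1. So r2c1=8.
Step 31. [r3c9∈{6}] only 6 remains possible at r3c9 ⇒ r3c9=6.
Step 32. [r2c6∈{3}] r2c6 is down to just 3. So r2c6=3.
Step 33. [r8c3∈{3}] r8c3 is down to just 3. So r8c3=3.
Step 34. [r2c5∈{9}] r2c5's peers cover all but 9 ⇒ r2c5=9.
Step 35. [r4c4∈{1}] nothing but 1 survives at r4c4, so r4c4=1.
Step 36. [r9c8∈{5}] r9c8 has the single candidate 5, so r9c8=5.
Step 37. [r1c1∈{5}] only 5 remains possible at r1c1, so r1c1=5.
Step 38. [r5c9∈{9}] r5c9 has the single candidate 9, so r5c9=9.
Step 39. [r1c9∈{4}] r1c9 is down to just 4. So r1c9=4.
Step 40. [r1c3∈{1}] r1c3 is down to just 1 ⇒ r1c3=1.
Step 41. [r7c8∈{6}] r7c8 is down to just 6. So r7c8=6.
Step 42. [r8c6∈{5}] r8c6 is down to just 5 ⇒ r8c6=5.
Step 43. [r2c4∈{2}] r2c4 has the single candidate 2. So r2c4=2.
Step 44. [r2c9∈{7}] r2c9 is down to just 7. So r2c9=7.
Step 45. [r4c1∈{3}] nothing but 3 survives at r4c1, so r4c1=3.
Step 46. [r6c1∈{7}] nothing but 7 survives at r6c1, so r6c1=7.
Step 47. [r3c7∈{2}] r3c7's peers cover all but 2 ⇒ r3c7=2.
Step 48. [r9c4∈{7}] nothing but 7 survives at r9c4. So r9c4=7.

Answer: 5 2 1 6 8 7 3 9 4 / 8 4 6 2 9 3 5 1 7 / 9 3 7 5 1 4 2 8 6 / 3 5 9 1 7 2 6 4 8 / 4 1 8 3 5 6 7 2 9 / 7 6 2 9 4 8 1 3 5 / 1 7 5 4 3 9 8 6 2 / 6 9 3 8 2 5 4 7 1 / 2 8 4 7 6 1 9 5 3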